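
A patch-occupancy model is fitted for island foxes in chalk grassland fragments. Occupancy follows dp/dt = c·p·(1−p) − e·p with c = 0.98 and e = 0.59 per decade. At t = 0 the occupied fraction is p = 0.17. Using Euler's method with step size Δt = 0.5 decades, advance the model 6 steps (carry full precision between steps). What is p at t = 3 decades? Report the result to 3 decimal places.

0.282

Update rule: p ← p + [c·p·(1−p) − e·p]·Δt with Δt = 0.5.
  1  |  dp/dt·Δt = +0.018989  |  p_1 = 0.188989
  2  |  dp/dt·Δt = +0.019352  |  p_2 = 0.208341
  3  |  dp/dt·Δt = +0.019358  |  p_3 = 0.227698
  4  |  dp/dt·Δt = +0.018996  |  p_4 = 0.246695
  5  |  dp/dt·Δt = +0.018285  |  p_5 = 0.264979
  6  |  dp/dt·Δt = +0.017266  |  p_6 = 0.282246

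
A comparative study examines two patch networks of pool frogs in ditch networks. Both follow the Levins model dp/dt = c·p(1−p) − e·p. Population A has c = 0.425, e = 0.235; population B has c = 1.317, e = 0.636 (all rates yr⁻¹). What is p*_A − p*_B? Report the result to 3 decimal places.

-0.070

A: p*_A = 1 − 0.235/0.425 = 0.4471.
B: p*_B = 1 − 0.636/1.317 = 0.5171.
p*_A − p*_B = 0.4471 − 0.5171 = -0.0700.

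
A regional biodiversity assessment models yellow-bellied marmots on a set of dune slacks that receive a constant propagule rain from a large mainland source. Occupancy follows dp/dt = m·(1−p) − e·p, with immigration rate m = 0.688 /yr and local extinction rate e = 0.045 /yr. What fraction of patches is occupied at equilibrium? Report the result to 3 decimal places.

Setting dp/dt = 0: m − m·p* = e·p*, so m = (m+e)·p*.
p* = m/(m+e) = 0.688/(0.688+0.045) = 0.688/0.7330 = 0.9386.

0.939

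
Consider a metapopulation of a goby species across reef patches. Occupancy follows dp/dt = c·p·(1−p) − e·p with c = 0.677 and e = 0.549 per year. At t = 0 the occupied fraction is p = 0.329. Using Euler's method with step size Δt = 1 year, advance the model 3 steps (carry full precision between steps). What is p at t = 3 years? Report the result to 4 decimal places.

Update rule: p ← p + [c·p·(1−p) − e·p]·Δt with Δt = 1.
  1  |  dp/dt·Δt = -0.031167  |  p_1 = 0.297833
  2  |  dp/dt·Δt = -0.021930  |  p_2 = 0.275903
  3  |  dp/dt·Δt = -0.016219  |  p_3 = 0.259683

0.2597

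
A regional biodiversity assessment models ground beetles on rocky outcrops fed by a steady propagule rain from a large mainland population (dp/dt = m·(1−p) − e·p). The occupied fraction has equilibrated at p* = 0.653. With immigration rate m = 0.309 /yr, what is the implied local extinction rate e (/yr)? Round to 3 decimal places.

At equilibrium m(1−p*) = e·p*, so e = m(1−p*)/p*.
e = 0.309 × 0.3470 / 0.653 = 0.1642.

0.164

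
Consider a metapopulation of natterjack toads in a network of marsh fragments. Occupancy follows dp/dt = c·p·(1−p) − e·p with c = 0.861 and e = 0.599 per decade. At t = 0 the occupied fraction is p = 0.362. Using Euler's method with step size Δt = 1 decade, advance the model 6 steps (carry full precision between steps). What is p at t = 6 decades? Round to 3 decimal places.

Update rule: p ← p + [c·p·(1−p) − e·p]·Δt with Δt = 1.
step 1: Δp = -0.01798, p = 0.34402
step 2: Δp = -0.01176, p = 0.33225
step 3: Δp = -0.00800, p = 0.32425
step 4: Δp = -0.00557, p = 0.31868
step 5: Δp = -0.00395, p = 0.31474
step 6: Δp = -0.00283, p = 0.31191

0.312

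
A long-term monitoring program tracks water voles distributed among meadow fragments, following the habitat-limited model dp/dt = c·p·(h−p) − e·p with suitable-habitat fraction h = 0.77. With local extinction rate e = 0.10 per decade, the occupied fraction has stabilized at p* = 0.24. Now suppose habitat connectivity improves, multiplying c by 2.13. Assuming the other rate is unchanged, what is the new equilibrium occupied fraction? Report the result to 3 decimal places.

Balance c(h−p*) = e gives c = e/(0.77 − 0.24000) = 0.10/0.53000 = 0.18868.
New p* = 0.77 − e/c = 0.77 − 0.10000/0.40189 = 0.52118.

0.521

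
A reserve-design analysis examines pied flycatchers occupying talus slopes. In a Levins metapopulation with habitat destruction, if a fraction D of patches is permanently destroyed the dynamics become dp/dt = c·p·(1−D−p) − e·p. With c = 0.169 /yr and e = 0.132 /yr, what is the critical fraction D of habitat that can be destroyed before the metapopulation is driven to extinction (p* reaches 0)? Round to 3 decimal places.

0.219

The nontrivial equilibrium is p* = (1−D) − e/c; extinction occurs when this hits zero.
So D_crit = 1 − e/c = 1 − 0.132/0.169 = 1 − 0.7811 = 0.2189.
Note this equals the original equilibrium occupancy — the Levins extinction-debt result.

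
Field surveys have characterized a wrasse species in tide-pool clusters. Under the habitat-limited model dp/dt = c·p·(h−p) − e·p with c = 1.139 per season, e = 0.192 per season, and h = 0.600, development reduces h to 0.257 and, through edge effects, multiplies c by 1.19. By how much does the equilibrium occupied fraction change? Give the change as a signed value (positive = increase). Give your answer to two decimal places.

-0.32

Before: p* = h − e/c = 0.600 − 0.192/1.139 = 0.600 − 0.1686 = 0.4314.
After: c = 1.35541, e = 0.192, h = 0.257; p* = 0.257 − 0.192/1.35541 = 0.1153.
Δp* = 0.1153 − 0.4314 = -0.3161.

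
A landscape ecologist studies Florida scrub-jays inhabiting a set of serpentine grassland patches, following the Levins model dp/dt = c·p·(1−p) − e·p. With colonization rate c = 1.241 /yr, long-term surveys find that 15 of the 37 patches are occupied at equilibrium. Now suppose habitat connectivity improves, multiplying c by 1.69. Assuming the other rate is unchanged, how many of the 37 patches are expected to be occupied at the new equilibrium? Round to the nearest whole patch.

Observed p* = 15/37 = 0.40541.
Balance c(1−p*) = e gives e = 1.241×(1 − 0.40541) = 0.73789.
New p* = 1 − e/c = 1 − 0.73789/2.09729 = 0.64817.
Expected occupied = 37 × 0.64817 = 23.98 ≈ 24.

24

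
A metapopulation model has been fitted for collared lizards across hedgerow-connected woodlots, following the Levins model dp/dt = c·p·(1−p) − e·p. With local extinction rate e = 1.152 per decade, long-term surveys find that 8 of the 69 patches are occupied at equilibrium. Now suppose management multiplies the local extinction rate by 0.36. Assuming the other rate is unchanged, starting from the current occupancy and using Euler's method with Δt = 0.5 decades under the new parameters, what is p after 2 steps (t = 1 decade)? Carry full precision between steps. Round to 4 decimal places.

Observed p* = 8/69 = 0.11594.
Balance c(1−p*) = e gives c = e/(1 − 0.11594) = 1.152/0.88406 = 1.30308.
Starting from p₀ = 0.11594; update p ← p + (dp/dt)·Δt with the new parameters.
step 1: Δp = +0.04274, p = 0.15868
step 2: Δp = +0.05408, p = 0.21276

0.2128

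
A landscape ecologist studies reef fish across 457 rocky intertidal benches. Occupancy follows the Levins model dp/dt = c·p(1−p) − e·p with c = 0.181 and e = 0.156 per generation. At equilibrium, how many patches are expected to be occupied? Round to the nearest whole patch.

63

p* = 1 − e/c = 1 − 0.156/0.181 = 0.1381.
Expected occupied patches = N × p* = 457 × 0.1381 = 63.12 ≈ 63.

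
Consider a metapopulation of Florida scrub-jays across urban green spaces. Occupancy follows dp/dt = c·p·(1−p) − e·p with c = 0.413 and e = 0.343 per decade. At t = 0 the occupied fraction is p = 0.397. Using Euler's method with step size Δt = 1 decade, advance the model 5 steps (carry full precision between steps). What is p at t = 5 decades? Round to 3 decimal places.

0.277

Update rule: p ← p + [c·p·(1−p) − e·p]·Δt with Δt = 1.
t = 1: p = 0.39700 + (-0.03730) = 0.35970
t = 2: p = 0.35970 + (-0.02826) = 0.33144
t = 3: p = 0.33144 + (-0.02217) = 0.30927
t = 4: p = 0.30927 + (-0.01785) = 0.29142
t = 5: p = 0.29142 + (-0.01467) = 0.27674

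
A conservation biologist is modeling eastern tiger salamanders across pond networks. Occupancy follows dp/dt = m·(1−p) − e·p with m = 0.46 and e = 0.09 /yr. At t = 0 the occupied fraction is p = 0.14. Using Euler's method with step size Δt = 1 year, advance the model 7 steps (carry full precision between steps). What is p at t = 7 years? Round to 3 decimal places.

0.834

Update rule: p ← p + [m·(1−p) − e·p]·Δt with Δt = 1.
t = 1: p = 0.14000 + (+0.38300) = 0.52300
t = 2: p = 0.52300 + (+0.17235) = 0.69535
t = 3: p = 0.69535 + (+0.07756) = 0.77291
t = 4: p = 0.77291 + (+0.03490) = 0.80781
t = 5: p = 0.80781 + (+0.01571) = 0.82351
t = 6: p = 0.82351 + (+0.00707) = 0.83058
t = 7: p = 0.83058 + (+0.00318) = 0.83376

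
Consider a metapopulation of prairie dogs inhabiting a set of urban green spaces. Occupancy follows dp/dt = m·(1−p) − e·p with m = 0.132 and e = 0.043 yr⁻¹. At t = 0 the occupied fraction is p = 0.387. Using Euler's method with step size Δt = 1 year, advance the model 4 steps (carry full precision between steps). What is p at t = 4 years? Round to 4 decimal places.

0.5841

Update rule: p ← p + [m·(1−p) − e·p]·Δt with Δt = 1.
  1  |  dp/dt·Δt = +0.064275  |  p_1 = 0.451275
  2  |  dp/dt·Δt = +0.053027  |  p_2 = 0.504302
  3  |  dp/dt·Δt = +0.043747  |  p_3 = 0.548049
  4  |  dp/dt·Δt = +0.036091  |  p_4 = 0.584140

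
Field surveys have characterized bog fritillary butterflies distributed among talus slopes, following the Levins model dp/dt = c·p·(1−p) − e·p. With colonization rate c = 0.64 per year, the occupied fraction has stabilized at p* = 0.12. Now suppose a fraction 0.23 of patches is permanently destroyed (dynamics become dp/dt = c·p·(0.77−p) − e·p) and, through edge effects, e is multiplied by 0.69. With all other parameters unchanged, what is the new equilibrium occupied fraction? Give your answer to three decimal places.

0.163

Balance c(1−p*) = e gives e = 0.64×(1 − 0.12000) = 0.56320.
New p* = 0.77 − e/c = 0.77 − 0.38861/0.64000 = 0.16280.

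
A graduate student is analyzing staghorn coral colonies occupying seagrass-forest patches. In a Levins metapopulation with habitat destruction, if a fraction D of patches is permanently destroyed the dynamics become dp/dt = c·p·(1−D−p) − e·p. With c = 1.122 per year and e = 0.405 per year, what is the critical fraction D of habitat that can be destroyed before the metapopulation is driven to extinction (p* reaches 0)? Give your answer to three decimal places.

The nontrivial equilibrium is p* = (1−D) − e/c; extinction occurs when this hits zero.
So D_crit = 1 − e/c = 1 − 0.405/1.122 = 1 − 0.3610 = 0.6390.
Note this equals the original equilibrium occupancy — the Levins extinction-debt result.

0.639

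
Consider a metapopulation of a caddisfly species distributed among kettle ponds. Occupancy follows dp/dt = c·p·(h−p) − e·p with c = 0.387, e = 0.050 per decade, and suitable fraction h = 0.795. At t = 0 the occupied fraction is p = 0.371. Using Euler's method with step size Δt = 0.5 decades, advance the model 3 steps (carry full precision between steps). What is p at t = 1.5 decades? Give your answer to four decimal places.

0.4331

Update rule: p ← p + [c·p·(h−p) − e·p]·Δt with Δt = 0.5.
t = 0.5: p = 0.37100 + (+0.02116) = 0.39216
t = 1: p = 0.39216 + (+0.02076) = 0.41293
t = 1.5: p = 0.41293 + (+0.02020) = 0.43313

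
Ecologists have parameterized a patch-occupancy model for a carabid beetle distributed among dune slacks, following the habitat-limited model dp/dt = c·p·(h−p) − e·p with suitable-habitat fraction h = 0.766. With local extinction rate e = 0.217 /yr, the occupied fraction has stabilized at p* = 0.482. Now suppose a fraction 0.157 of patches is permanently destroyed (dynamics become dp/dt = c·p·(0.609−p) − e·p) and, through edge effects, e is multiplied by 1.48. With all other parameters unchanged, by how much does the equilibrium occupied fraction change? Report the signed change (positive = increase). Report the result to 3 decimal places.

Balance c(h−p*) = e gives c = e/(0.766 − 0.48200) = 0.217/0.28400 = 0.76408.
New p* = 0.609 − e/c = 0.609 − 0.32116/0.76408 = 0.18868.
Δp* = 0.18868 − 0.48200 = -0.29332.

-0.293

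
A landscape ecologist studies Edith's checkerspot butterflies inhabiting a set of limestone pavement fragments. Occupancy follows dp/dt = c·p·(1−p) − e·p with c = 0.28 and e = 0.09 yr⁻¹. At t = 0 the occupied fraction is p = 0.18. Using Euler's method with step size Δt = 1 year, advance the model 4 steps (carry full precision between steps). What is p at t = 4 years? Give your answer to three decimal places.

0.292

Update rule: p ← p + [c·p·(1−p) − e·p]·Δt with Δt = 1.
step 1: Δp = +0.02513, p = 0.20513
step 2: Δp = +0.02719, p = 0.23232
step 3: Δp = +0.02903, p = 0.26135
step 4: Δp = +0.03053, p = 0.29188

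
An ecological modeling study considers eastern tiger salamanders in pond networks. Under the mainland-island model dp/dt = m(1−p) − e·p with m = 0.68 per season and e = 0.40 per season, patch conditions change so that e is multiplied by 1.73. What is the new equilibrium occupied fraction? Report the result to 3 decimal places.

Before: p* = 0.68/(0.68+0.40) = 0.6296.
After: m = 0.68, e = 0.692; p* = 0.68/1.3720 = 0.4956.

0.496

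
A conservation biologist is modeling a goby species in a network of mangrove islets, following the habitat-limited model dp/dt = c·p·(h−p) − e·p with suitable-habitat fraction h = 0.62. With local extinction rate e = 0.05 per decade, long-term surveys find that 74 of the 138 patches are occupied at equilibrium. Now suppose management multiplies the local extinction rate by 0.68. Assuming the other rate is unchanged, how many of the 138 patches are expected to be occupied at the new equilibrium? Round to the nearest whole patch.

78

Observed p* = 74/138 = 0.53623.
Balance c(h−p*) = e gives c = e/(0.62 − 0.53623) = 0.05/0.08377 = 0.59687.
New p* = 0.62 − e/c = 0.62 − 0.03400/0.59687 = 0.56304.
Expected occupied = 138 × 0.56304 = 77.70 ≈ 78.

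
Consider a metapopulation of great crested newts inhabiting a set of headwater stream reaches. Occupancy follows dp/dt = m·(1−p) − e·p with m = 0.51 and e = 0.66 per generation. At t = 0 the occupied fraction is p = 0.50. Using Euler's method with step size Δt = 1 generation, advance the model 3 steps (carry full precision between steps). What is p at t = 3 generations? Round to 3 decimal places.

0.436

Update rule: p ← p + [m·(1−p) − e·p]·Δt with Δt = 1.
  1  |  dp/dt·Δt = -0.075000  |  p_1 = 0.425000
  2  |  dp/dt·Δt = +0.012750  |  p_2 = 0.437750
  3  |  dp/dt·Δt = -0.002167  |  p_3 = 0.435583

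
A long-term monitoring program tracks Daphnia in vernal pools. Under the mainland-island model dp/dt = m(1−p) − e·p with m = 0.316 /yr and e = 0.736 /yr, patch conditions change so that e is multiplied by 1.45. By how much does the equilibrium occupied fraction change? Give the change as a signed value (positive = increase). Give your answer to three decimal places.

Before: p* = 0.316/(0.316+0.736) = 0.3004.
After: m = 0.316, e = 1.0672; p* = 0.316/1.3832 = 0.2285.
Δp* = 0.2285 − 0.3004 = -0.0719.

-0.072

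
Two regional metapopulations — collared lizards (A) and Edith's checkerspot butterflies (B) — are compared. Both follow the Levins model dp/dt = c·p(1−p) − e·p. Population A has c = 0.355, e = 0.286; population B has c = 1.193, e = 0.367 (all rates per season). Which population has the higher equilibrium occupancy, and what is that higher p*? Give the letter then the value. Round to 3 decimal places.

A: p*_A = 1 − 0.286/0.355 = 0.1944.
B: p*_B = 1 − 0.367/1.193 = 0.6924.
B is higher at 0.6924.

B, 0.692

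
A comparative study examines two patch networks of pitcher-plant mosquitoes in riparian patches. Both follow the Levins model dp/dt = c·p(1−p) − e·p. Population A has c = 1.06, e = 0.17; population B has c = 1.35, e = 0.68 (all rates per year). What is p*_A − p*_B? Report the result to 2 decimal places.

0.34

A: p*_A = 1 − 0.17/1.06 = 0.8396.
B: p*_B = 1 − 0.68/1.35 = 0.4963.
p*_A − p*_B = 0.8396 − 0.4963 = 0.3433.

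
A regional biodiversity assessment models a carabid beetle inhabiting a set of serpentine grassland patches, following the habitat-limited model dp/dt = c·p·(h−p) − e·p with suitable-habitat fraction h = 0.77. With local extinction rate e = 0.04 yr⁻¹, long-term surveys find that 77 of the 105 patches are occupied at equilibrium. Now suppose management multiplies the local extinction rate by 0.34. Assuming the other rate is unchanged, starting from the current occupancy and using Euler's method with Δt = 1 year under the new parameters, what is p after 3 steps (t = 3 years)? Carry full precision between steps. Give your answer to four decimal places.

0.7574

Observed p* = 77/105 = 0.73333.
Balance c(h−p*) = e gives c = e/(0.77 − 0.73333) = 0.04/0.03667 = 1.09091.
Starting from p₀ = 0.73333; update p ← p + (dp/dt)·Δt with the new parameters.
step 1: Δp = +0.01936, p = 0.75269
step 2: Δp = +0.00397, p = 0.75667
step 3: Δp = +0.00071, p = 0.75738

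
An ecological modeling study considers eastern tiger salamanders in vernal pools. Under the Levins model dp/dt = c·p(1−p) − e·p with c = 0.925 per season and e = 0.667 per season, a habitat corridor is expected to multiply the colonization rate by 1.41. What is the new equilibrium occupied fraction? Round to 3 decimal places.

Before: p* = 1 − 0.667/0.925 = 0.2789.
After the change, c = 1.30425, e = 0.667, so p* = 1 − 0.667/1.30425 = 0.4886.

0.489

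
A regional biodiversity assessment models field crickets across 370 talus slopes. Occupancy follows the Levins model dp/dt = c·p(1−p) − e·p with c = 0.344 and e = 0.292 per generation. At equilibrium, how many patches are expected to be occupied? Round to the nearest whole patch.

p* = 1 − e/c = 1 − 0.292/0.344 = 0.1512.
Expected occupied patches = N × p* = 370 × 0.1512 = 55.93 ≈ 56.

56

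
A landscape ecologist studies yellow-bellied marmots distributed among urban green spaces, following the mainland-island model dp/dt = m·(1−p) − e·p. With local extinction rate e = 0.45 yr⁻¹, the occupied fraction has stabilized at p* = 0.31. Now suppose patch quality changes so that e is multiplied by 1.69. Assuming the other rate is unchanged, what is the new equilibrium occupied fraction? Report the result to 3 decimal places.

Balance m(1−p*) = e·p* gives m = e·p*/(1−p*) = 0.45×0.31000/0.69000 = 0.20217.
New p* = m/(m+e) = 0.20217/(0.20217+0.76050) = 0.21001.

0.210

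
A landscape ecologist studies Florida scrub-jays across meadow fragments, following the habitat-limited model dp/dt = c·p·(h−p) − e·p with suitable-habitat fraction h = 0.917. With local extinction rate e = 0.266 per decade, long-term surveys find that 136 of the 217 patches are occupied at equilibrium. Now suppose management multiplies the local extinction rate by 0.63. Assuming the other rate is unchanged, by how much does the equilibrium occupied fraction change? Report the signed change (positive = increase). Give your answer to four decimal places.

Observed p* = 136/217 = 0.62673.
Balance c(h−p*) = e gives c = e/(0.917 − 0.62673) = 0.266/0.29027 = 0.91639.
New p* = 0.917 − e/c = 0.917 − 0.16758/0.91639 = 0.73413.
Δp* = 0.73413 − 0.62673 = +0.10740.

0.1074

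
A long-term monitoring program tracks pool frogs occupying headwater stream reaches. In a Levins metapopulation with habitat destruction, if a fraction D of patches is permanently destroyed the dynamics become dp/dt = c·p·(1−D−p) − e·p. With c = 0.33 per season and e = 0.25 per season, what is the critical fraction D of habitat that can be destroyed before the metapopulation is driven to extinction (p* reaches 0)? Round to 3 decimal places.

The nontrivial equilibrium is p* = (1−D) − e/c; extinction occurs when this hits zero.
So D_crit = 1 − e/c = 1 − 0.25/0.33 = 1 − 0.7576 = 0.2424.
This equals the undisturbed p*, a classic result of Lande's extension.

0.242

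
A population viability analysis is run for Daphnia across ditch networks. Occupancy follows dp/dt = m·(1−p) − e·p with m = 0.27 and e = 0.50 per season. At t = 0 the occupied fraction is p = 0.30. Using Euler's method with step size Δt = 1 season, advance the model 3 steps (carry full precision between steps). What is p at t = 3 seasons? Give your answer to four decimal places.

0.3500

Update rule: p ← p + [m·(1−p) − e·p]·Δt with Δt = 1.
step 1: Δp = +0.03900, p = 0.33900
step 2: Δp = +0.00897, p = 0.34797
step 3: Δp = +0.00206, p = 0.35003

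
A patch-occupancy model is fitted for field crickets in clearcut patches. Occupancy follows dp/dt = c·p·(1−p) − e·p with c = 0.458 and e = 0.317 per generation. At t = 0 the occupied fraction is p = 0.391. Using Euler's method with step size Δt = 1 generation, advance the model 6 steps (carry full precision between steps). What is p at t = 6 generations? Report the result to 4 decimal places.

Update rule: p ← p + [c·p·(1−p) − e·p]·Δt with Δt = 1.
step 1: Δp = -0.01489, p = 0.37611
step 2: Δp = -0.01176, p = 0.36435
step 3: Δp = -0.00943, p = 0.35493
step 4: Δp = -0.00765, p = 0.34728
step 5: Δp = -0.00627, p = 0.34101
step 6: Δp = -0.00518, p = 0.33583

0.3358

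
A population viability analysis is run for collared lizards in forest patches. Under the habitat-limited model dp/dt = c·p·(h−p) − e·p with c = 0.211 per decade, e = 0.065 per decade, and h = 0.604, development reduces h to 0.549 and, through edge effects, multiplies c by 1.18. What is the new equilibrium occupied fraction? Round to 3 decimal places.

Before: p* = h − e/c = 0.604 − 0.065/0.211 = 0.604 − 0.3081 = 0.2959.
After: c = 0.24898, e = 0.065, h = 0.549; p* = 0.549 − 0.065/0.24898 = 0.2879.

0.288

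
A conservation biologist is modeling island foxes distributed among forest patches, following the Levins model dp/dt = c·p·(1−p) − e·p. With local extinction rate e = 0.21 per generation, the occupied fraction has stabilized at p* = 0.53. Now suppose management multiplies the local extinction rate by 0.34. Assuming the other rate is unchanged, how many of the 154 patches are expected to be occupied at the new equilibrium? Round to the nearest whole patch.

Balance c(1−p*) = e gives c = e/(1 − 0.53000) = 0.21/0.47000 = 0.44681.
New p* = 1 − e/c = 1 − 0.07140/0.44681 = 0.84020.
Expected occupied = 154 × 0.84020 = 129.39 ≈ 129.

129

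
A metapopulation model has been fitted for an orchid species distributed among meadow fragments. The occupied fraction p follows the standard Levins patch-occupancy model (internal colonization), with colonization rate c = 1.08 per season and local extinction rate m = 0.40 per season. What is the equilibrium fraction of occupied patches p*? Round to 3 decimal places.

0.630

Setting dp/dt = 0 and dividing through by p* gives c·(1−p*) = m.
So p* = 1 − m/c = 1 − 0.40/1.08 = 1 − 0.3704 = 0.6296.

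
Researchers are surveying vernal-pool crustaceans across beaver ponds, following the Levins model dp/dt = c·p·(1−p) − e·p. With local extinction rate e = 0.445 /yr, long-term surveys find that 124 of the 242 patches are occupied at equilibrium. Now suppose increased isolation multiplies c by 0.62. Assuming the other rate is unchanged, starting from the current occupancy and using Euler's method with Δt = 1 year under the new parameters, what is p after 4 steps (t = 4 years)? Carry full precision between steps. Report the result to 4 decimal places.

Observed p* = 124/242 = 0.51240.
Balance c(1−p*) = e gives c = e/(1 − 0.51240) = 0.445/0.48760 = 0.91263.
Starting from p₀ = 0.51240; update p ← p + (dp/dt)·Δt with the new parameters.
t = 1: p = 0.51240 + (-0.08665) = 0.42575
t = 2: p = 0.42575 + (-0.05112) = 0.37463
t = 3: p = 0.37463 + (-0.03415) = 0.34048
t = 4: p = 0.34048 + (-0.02446) = 0.31603

0.3160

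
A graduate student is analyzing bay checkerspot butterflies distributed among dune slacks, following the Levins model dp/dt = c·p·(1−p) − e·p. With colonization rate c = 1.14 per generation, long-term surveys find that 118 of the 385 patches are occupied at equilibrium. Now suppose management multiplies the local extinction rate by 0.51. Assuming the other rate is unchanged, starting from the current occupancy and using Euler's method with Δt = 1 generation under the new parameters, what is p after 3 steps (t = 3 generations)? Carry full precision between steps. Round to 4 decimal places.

Observed p* = 118/385 = 0.30649.
Balance c(1−p*) = e gives e = 1.14×(1 − 0.30649) = 0.79060.
Starting from p₀ = 0.30649; update p ← p + (dp/dt)·Δt with the new parameters.
p: 0.30649 → 0.42523  (Δp = +0.11873)
p: 0.42523 → 0.53240  (Δp = +0.10717)
p: 0.53240 → 0.60154  (Δp = +0.06914)

0.6015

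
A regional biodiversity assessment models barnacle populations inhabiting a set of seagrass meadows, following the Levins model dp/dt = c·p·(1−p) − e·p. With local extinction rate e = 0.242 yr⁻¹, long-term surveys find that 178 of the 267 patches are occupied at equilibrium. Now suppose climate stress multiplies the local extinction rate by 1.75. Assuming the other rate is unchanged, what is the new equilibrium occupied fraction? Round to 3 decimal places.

Observed p* = 178/267 = 0.66667.
Balance c(1−p*) = e gives c = e/(1 − 0.66667) = 0.242/0.33333 = 0.72601.
New p* = 1 − e/c = 1 − 0.42350/0.72601 = 0.41667.

0.417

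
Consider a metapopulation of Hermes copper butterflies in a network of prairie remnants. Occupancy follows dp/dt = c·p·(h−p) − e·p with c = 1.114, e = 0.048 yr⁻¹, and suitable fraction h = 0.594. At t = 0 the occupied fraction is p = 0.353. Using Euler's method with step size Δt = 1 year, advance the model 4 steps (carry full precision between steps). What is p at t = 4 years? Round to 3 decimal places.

0.539

Update rule: p ← p + [c·p·(h−p) − e·p]·Δt with Δt = 1.
t = 1: p = 0.35300 + (+0.07783) = 0.43083
t = 2: p = 0.43083 + (+0.05763) = 0.48846
t = 3: p = 0.48846 + (+0.03398) = 0.52244
t = 4: p = 0.52244 + (+0.01657) = 0.53901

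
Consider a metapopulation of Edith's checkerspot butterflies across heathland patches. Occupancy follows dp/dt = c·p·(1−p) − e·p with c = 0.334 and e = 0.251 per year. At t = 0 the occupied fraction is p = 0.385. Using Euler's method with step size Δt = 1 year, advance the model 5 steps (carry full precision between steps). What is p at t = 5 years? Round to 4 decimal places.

Update rule: p ← p + [c·p·(1−p) − e·p]·Δt with Δt = 1.
step 1: Δp = -0.01755, p = 0.36745
step 2: Δp = -0.01460, p = 0.35285
step 3: Δp = -0.01230, p = 0.34055
step 4: Δp = -0.01047, p = 0.33008
step 5: Δp = -0.00899, p = 0.32109

0.3211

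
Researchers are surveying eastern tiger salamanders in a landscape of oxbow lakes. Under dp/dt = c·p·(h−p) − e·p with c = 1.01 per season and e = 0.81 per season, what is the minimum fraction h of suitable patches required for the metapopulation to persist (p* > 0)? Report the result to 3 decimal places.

p* = h − e/c is positive only when h > e/c.
h_min = e/c = 0.81/1.01 = 0.8020.

0.802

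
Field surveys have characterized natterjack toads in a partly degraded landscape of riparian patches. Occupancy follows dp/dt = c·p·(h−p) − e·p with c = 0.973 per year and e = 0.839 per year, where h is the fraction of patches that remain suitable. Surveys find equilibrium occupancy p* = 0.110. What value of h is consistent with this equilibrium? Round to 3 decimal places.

At equilibrium c(h−p*) = e, so h = p* + e/c.
h = 0.110 + 0.839/0.973 = 0.110 + 0.8623 = 0.9723.

0.972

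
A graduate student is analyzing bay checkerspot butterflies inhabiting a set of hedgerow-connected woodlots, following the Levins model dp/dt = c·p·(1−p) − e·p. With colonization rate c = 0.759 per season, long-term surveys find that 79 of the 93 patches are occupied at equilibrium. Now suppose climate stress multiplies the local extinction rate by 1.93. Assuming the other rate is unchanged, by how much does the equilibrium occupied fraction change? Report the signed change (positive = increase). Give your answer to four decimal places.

-0.1400

Observed p* = 79/93 = 0.84946.
Balance c(1−p*) = e gives e = 0.759×(1 − 0.84946) = 0.11426.
New p* = 1 − e/c = 1 − 0.22052/0.75900 = 0.70946.
Δp* = 0.70946 − 0.84946 = -0.14000.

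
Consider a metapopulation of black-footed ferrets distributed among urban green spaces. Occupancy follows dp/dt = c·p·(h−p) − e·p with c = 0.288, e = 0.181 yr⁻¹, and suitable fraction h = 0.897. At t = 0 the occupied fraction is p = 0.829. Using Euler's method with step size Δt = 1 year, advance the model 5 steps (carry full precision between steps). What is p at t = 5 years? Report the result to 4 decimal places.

Update rule: p ← p + [c·p·(h−p) − e·p]·Δt with Δt = 1.
p: 0.82900 → 0.69519  (Δp = -0.13381)
p: 0.69519 → 0.60976  (Δp = -0.08542)
p: 0.60976 → 0.54984  (Δp = -0.05993)
p: 0.54984 → 0.50529  (Δp = -0.04455)
p: 0.50529 → 0.47084  (Δp = -0.03445)

0.4708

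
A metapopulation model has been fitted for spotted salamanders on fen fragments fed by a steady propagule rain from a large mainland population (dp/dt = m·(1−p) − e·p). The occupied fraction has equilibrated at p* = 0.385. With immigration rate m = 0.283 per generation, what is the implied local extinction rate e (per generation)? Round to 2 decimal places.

At equilibrium m(1−p*) = e·p*, so e = m(1−p*)/p*.
e = 0.283 × 0.6150 / 0.385 = 0.4521.

0.45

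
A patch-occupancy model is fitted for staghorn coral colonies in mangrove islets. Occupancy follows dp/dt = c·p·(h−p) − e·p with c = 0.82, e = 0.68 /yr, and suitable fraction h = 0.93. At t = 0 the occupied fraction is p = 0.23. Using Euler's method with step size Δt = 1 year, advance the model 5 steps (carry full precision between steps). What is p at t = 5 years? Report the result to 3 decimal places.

Update rule: p ← p + [c·p·(h−p) − e·p]·Δt with Δt = 1.
  1  |  dp/dt·Δt = -0.024380  |  p_1 = 0.205620
  2  |  dp/dt·Δt = -0.017685  |  p_2 = 0.187935
  3  |  dp/dt·Δt = -0.013439  |  p_3 = 0.174496
  4  |  dp/dt·Δt = -0.010555  |  p_4 = 0.163942
  5  |  dp/dt·Δt = -0.008497  |  p_5 = 0.155444

0.155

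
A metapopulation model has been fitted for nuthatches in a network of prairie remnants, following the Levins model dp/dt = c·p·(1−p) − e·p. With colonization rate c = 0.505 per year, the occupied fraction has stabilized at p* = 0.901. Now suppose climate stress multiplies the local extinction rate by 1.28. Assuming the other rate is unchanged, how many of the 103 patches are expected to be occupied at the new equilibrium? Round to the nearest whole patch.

90

Balance c(1−p*) = e gives e = 0.505×(1 − 0.90100) = 0.04999.
New p* = 1 − e/c = 1 − 0.06399/0.50500 = 0.87329.
Expected occupied = 103 × 0.87329 = 89.95 ≈ 90.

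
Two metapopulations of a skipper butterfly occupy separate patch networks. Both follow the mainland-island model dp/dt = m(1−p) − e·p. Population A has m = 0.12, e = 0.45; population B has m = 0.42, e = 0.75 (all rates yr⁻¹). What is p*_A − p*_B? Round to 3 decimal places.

A: p*_A = m/(m+e) = 0.12/0.5700 = 0.2105.
B: p*_B = 0.42/1.1700 = 0.3590.
p*_A − p*_B = 0.2105 − 0.3590 = -0.1484.

-0.148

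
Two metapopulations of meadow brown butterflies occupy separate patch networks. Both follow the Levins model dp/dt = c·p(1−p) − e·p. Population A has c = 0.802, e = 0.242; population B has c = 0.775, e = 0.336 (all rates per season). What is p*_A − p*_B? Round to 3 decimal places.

0.132

A: p*_A = 1 − 0.242/0.802 = 0.6983.
B: p*_B = 1 − 0.336/0.775 = 0.5665.
p*_A − p*_B = 0.6983 − 0.5665 = 0.1318.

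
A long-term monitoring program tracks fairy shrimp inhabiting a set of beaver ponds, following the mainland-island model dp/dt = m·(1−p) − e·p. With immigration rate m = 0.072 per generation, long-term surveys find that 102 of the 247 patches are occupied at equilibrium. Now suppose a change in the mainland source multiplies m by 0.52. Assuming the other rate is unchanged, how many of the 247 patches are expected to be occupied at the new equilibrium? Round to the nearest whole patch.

Observed p* = 102/247 = 0.41296.
Balance m(1−p*) = e·p* gives e = m(1−p*)/p* = 0.072×0.58704/0.41296 = 0.10235.
New p* = m/(m+e) = 0.03744/(0.03744+0.10235) = 0.26783.
Expected occupied = 247 × 0.26783 = 66.15 ≈ 66.

66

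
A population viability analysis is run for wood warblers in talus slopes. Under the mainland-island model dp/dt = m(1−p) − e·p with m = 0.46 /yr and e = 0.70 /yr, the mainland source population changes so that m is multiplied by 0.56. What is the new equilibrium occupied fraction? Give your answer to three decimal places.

0.269

Before: p* = 0.46/(0.46+0.70) = 0.3966.
After: m = 0.2576, e = 0.7; p* = 0.2576/0.9576 = 0.2690.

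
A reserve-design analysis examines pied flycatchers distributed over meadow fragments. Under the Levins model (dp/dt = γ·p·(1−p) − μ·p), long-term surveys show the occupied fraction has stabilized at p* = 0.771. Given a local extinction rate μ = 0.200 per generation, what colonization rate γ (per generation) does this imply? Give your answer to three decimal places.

0.873

At equilibrium γ(1−p*) = μ, so γ = μ/(1−p*).
γ = 0.200/(1 − 0.771) = 0.200/0.2290 = 0.8734.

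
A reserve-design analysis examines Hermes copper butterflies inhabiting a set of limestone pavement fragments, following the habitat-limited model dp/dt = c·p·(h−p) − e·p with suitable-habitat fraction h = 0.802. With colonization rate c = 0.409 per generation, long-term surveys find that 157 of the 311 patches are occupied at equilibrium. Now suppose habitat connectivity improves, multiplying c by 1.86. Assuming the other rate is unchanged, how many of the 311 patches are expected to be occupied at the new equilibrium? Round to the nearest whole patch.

200

Observed p* = 157/311 = 0.50482.
Balance c(h−p*) = e gives e = 0.409×(0.802 − 0.50482) = 0.12155.
New p* = 0.802 − e/c = 0.802 − 0.12155/0.76074 = 0.64222.
Expected occupied = 311 × 0.64222 = 199.73 ≈ 200.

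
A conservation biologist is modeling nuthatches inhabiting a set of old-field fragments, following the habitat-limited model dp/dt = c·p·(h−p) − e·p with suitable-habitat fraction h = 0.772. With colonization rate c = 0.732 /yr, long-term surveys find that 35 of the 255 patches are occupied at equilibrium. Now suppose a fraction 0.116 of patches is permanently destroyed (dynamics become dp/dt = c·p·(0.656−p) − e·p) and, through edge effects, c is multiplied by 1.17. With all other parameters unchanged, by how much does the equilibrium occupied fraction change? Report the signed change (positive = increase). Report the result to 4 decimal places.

-0.0238

Observed p* = 35/255 = 0.13725.
Balance c(h−p*) = e gives e = 0.732×(0.772 − 0.13725) = 0.46464.
New p* = 0.656 − e/c = 0.656 − 0.46464/0.85644 = 0.11348.
Δp* = 0.11348 − 0.13725 = -0.02377.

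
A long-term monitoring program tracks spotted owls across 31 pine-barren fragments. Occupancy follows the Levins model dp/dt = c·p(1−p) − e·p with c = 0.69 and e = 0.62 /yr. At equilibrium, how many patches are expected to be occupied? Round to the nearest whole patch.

3

p* = 1 − e/c = 1 − 0.62/0.69 = 0.1014.
Expected occupied patches = N × p* = 31 × 0.1014 = 3.14 ≈ 3.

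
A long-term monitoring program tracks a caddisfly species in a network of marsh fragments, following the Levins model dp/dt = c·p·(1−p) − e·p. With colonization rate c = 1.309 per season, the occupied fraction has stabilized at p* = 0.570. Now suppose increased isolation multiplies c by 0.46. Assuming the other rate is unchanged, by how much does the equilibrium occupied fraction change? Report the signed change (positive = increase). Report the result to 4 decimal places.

-0.5048

Balance c(1−p*) = e gives e = 1.309×(1 − 0.57000) = 0.56287.
New p* = 1 − e/c = 1 − 0.56287/0.60214 = 0.06522.
Δp* = 0.06522 − 0.57000 = -0.50478.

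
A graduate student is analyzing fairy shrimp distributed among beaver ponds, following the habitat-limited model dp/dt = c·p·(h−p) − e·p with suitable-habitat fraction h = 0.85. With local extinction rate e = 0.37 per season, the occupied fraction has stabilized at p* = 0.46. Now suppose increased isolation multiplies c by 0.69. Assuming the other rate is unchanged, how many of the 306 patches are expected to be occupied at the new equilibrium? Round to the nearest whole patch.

Balance c(h−p*) = e gives c = e/(0.85 − 0.46000) = 0.37/0.39000 = 0.94872.
New p* = 0.85 − e/c = 0.85 − 0.37000/0.65462 = 0.28479.
Expected occupied = 306 × 0.28479 = 87.15 ≈ 87.

87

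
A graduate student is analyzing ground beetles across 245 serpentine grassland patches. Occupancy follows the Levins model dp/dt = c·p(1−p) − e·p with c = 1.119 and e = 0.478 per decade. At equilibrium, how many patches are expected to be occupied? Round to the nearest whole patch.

p* = 1 − e/c = 1 − 0.478/1.119 = 0.5728.
Expected occupied patches = N × p* = 245 × 0.5728 = 140.34 ≈ 140.

140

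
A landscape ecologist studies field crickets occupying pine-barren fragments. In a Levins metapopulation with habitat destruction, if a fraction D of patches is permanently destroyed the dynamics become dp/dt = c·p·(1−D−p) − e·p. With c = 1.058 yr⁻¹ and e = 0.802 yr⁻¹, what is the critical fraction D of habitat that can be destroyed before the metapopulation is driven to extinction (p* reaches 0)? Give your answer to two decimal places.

0.24

The nontrivial equilibrium is p* = (1−D) − e/c; extinction occurs when this hits zero.
So D_crit = 1 − e/c = 1 − 0.802/1.058 = 1 − 0.7580 = 0.2420.
This equals the undisturbed p*, a classic result of Lande's extension.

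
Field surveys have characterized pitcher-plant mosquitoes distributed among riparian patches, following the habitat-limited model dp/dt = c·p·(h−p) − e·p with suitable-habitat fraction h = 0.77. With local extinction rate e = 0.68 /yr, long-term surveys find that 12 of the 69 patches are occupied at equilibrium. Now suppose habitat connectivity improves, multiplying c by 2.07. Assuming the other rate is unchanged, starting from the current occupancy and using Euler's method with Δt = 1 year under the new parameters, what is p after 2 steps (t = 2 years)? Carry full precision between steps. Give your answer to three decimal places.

0.429

Observed p* = 12/69 = 0.17391.
Balance c(h−p*) = e gives c = e/(0.77 − 0.17391) = 0.68/0.59609 = 1.14077.
Starting from p₀ = 0.17391; update p ← p + (dp/dt)·Δt with the new parameters.
t = 1: p = 0.17391 + (+0.12654) = 0.30045
t = 2: p = 0.30045 + (+0.12883) = 0.42928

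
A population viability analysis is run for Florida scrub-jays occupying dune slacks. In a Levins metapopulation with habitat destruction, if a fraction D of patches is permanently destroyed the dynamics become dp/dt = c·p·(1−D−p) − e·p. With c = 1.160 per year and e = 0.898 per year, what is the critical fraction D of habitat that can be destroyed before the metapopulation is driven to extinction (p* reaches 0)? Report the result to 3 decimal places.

The nontrivial equilibrium is p* = (1−D) − e/c; extinction occurs when this hits zero.
So D_crit = 1 − e/c = 1 − 0.898/1.160 = 1 − 0.7741 = 0.2259.
Note this equals the original equilibrium occupancy — the Levins extinction-debt result.

0.226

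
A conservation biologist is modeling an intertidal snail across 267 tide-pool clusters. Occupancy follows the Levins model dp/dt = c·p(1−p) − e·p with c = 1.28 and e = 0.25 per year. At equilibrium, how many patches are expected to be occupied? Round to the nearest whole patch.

215

p* = 1 − e/c = 1 − 0.25/1.28 = 0.8047.
Expected occupied patches = N × p* = 267 × 0.8047 = 214.85 ≈ 215.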